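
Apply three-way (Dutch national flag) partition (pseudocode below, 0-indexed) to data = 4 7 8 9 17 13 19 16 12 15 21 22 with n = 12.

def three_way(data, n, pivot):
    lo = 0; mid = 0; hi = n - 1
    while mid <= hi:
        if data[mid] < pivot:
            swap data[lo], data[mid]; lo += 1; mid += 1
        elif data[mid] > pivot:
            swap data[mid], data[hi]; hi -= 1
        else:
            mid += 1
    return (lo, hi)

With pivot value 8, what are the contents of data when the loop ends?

4 7 8 17 13 19 16 12 15 21 22 9

pivot = 8; lo=0, mid=0, hi=11
data[mid]=4<8: swap data[0],data[0]; lo=1,mid=1 → 4 7 8 9 17 13 19 16 12 15 21 22
data[mid]=7<8: swap data[1],data[1]; lo=2,mid=2 → 4 7 8 9 17 13 19 16 12 15 21 22
data[mid]=8=8: mid=3
data[mid]=9>8: swap data[3],data[11]; hi=10 → 4 7 8 22 17 13 19 16 12 15 21 9
data[mid]=22>8: swap data[3],data[10]; hi=9 → 4 7 8 21 17 13 19 16 12 15 22 9
data[mid]=21>8: swap data[3],data[9]; hi=8 → 4 7 8 15 17 13 19 16 12 21 22 9
data[mid]=15>8: swap data[3],data[8]; hi=7 → 4 7 8 12 17 13 19 16 15 21 22 9
data[mid]=12>8: swap data[3],data[7]; hi=6 → 4 7 8 16 17 13 19 12 15 21 22 9
data[mid]=16>8: swap data[3],data[6]; hi=5 → 4 7 8 19 17 13 16 12 15 21 22 9
data[mid]=19>8: swap data[3],data[5]; hi=4 → 4 7 8 13 17 19 16 12 15 21 22 9
data[mid]=13>8: swap data[3],data[4]; hi=3 → 4 7 8 17 13 19 16 12 15 21 22 9
data[mid]=17>8: swap data[3],data[3]; hi=2 → 4 7 8 17 13 19 16 12 15 21 22 9
end: lo=2, hi=2; data = 4 7 8 17 13 19 16 12 15 21 22 9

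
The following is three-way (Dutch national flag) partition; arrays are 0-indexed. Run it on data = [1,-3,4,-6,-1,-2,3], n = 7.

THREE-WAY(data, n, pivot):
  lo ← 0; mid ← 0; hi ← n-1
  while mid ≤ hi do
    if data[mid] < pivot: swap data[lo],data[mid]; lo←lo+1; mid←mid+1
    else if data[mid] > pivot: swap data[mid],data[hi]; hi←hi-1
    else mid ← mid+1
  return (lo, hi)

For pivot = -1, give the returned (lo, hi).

pivot = -1; lo=0, mid=0, hi=6
data[mid]=1>-1: swap data[0],data[6]; hi=5 → [3,-3,4,-6,-1,-2,1]
data[mid]=3>-1: swap data[0],data[5]; hi=4 → [-2,-3,4,-6,-1,3,1]
data[mid]=-2<-1: swap data[0],data[0]; lo=1,mid=1 → [-2,-3,4,-6,-1,3,1]
data[mid]=-3<-1: swap data[1],data[1]; lo=2,mid=2 → [-2,-3,4,-6,-1,3,1]
data[mid]=4>-1: swap data[2],data[4]; hi=3 → [-2,-3,-1,-6,4,3,1]
data[mid]=-1=-1: mid=3
data[mid]=-6<-1: swap data[2],data[3]; lo=3,mid=4 → [-2,-3,-6,-1,4,3,1]
end: lo=3, hi=3; data = [-2,-3,-6,-1,4,3,1]

(3, 3)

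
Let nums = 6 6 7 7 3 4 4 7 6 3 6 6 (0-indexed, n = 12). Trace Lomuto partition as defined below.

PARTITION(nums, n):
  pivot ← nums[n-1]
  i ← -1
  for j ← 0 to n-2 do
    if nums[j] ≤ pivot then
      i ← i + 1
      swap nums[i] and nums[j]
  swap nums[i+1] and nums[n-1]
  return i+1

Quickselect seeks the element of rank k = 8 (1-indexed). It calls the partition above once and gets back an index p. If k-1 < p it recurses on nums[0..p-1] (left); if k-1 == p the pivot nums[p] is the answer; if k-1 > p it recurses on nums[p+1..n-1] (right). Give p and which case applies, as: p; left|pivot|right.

pivot = nums[11] = 6; i = -1
j=0: nums[0]=6 ≤ 6 → i=0, swap nums[0],nums[0] (no change) → 6 6 7 7 3 4 4 7 6 3 6 6
j=1: nums[1]=6 ≤ 6 → i=1, swap nums[1],nums[1] (no change) → 6 6 7 7 3 4 4 7 6 3 6 6
j=2: nums[2]=7 > 6 → no swap
j=3: nums[3]=7 > 6 → no swap
j=4: nums[4]=3 ≤ 6 → i=2, swap nums[2],nums[4] → 6 6 3 7 7 4 4 7 6 3 6 6
j=5: nums[5]=4 ≤ 6 → i=3, swap nums[3],nums[5] → 6 6 3 4 7 7 4 7 6 3 6 6
j=6: nums[6]=4 ≤ 6 → i=4, swap nums[4],nums[6] → 6 6 3 4 4 7 7 7 6 3 6 6
j=7: nums[7]=7 > 6 → no swap
j=8: nums[8]=6 ≤ 6 → i=5, swap nums[5],nums[8] → 6 6 3 4 4 6 7 7 7 3 6 6
j=9: nums[9]=3 ≤ 6 → i=6, swap nums[6],nums[9] → 6 6 3 4 4 6 3 7 7 7 6 6
j=10: nums[10]=6 ≤ 6 → i=7, swap nums[7],nums[10] → 6 6 3 4 4 6 3 6 7 7 7 6
final swap nums[8],nums[11] → 6 6 3 4 4 6 3 6 6 7 7 7; return 8
p = 8; k-1 = 7 < 8 ⇒ left

8; left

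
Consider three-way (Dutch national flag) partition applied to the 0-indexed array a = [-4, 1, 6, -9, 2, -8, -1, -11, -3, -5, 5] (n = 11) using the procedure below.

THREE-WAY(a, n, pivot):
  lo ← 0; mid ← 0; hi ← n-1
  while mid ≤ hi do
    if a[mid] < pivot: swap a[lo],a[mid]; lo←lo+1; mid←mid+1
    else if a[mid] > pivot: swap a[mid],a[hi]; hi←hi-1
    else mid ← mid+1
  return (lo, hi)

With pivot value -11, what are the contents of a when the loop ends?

[-11, 6, -9, 2, -8, -1, 1, -3, -5, 5, -4]

pivot = -11; lo=0, mid=0, hi=10
a[mid]=-4>-11: swap a[0],a[10]; hi=9 → [5, 1, 6, -9, 2, -8, -1, -11, -3, -5, -4]
a[mid]=5>-11: swap a[0],a[9]; hi=8 → [-5, 1, 6, -9, 2, -8, -1, -11, -3, 5, -4]
a[mid]=-5>-11: swap a[0],a[8]; hi=7 → [-3, 1, 6, -9, 2, -8, -1, -11, -5, 5, -4]
a[mid]=-3>-11: swap a[0],a[7]; hi=6 → [-11, 1, 6, -9, 2, -8, -1, -3, -5, 5, -4]
a[mid]=-11=-11: mid=1
a[mid]=1>-11: swap a[1],a[6]; hi=5 → [-11, -1, 6, -9, 2, -8, 1, -3, -5, 5, -4]
a[mid]=-1>-11: swap a[1],a[5]; hi=4 → [-11, -8, 6, -9, 2, -1, 1, -3, -5, 5, -4]
a[mid]=-8>-11: swap a[1],a[4]; hi=3 → [-11, 2, 6, -9, -8, -1, 1, -3, -5, 5, -4]
a[mid]=2>-11: swap a[1],a[3]; hi=2 → [-11, -9, 6, 2, -8, -1, 1, -3, -5, 5, -4]
a[mid]=-9>-11: swap a[1],a[2]; hi=1 → [-11, 6, -9, 2, -8, -1, 1, -3, -5, 5, -4]
a[mid]=6>-11: swap a[1],a[1]; hi=0 → [-11, 6, -9, 2, -8, -1, 1, -3, -5, 5, -4]
end: lo=0, hi=0; a = [-11, 6, -9, 2, -8, -1, 1, -3, -5, 5, -4]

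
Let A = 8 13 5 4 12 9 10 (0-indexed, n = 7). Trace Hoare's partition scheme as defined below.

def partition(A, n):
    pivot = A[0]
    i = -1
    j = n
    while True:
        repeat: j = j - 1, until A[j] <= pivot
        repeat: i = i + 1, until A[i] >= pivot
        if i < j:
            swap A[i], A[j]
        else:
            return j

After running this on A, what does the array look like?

pivot=8
j stops at 3 (4), i stops at 0 (8); swap ⇒ 4 13 5 8 12 9 10
j stops at 2 (5), i stops at 1 (13); swap ⇒ 4 5 13 8 12 9 10
j stops at 1, i stops at 2; i≥j ⇒ return 1. A=4 5 13 8 12 9 10

4 5 13 8 12 9 10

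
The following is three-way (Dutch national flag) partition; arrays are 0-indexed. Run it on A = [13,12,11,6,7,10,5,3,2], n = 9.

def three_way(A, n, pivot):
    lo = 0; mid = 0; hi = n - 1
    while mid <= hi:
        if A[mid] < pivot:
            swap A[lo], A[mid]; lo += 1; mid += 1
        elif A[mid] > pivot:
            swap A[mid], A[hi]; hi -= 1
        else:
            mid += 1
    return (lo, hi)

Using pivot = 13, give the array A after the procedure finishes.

[12,11,6,7,10,5,3,2,13]

pivot = 13; lo=0, mid=0, hi=8
A[mid]=13=13: mid=1
A[mid]=12<13: swap A[0],A[1]; lo=1,mid=2 → [12,13,11,6,7,10,5,3,2]
A[mid]=11<13: swap A[1],A[2]; lo=2,mid=3 → [12,11,13,6,7,10,5,3,2]
A[mid]=6<13: swap A[2],A[3]; lo=3,mid=4 → [12,11,6,13,7,10,5,3,2]
A[mid]=7<13: swap A[3],A[4]; lo=4,mid=5 → [12,11,6,7,13,10,5,3,2]
A[mid]=10<13: swap A[4],A[5]; lo=5,mid=6 → [12,11,6,7,10,13,5,3,2]
A[mid]=5<13: swap A[5],A[6]; lo=6,mid=7 → [12,11,6,7,10,5,13,3,2]
A[mid]=3<13: swap A[6],A[7]; lo=7,mid=8 → [12,11,6,7,10,5,3,13,2]
A[mid]=2<13: swap A[7],A[8]; lo=8,mid=9 → [12,11,6,7,10,5,3,2,13]
end: lo=8, hi=8; A = [12,11,6,7,10,5,3,2,13]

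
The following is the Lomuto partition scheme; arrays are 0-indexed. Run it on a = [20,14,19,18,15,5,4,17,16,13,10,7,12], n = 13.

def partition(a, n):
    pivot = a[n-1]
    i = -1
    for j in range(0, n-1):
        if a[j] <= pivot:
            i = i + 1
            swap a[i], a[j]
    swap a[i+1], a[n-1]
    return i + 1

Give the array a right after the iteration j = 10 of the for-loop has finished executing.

pivot=12, i=-1
j=0: 20>12, skip
j=1: 14>12, skip
j=2: 19>12, skip
j=3: 18>12, skip
j=4: 15>12, skip
j=5: 5≤12, i=0, swap(0,5) ⇒ [5,14,19,18,15,20,4,17,16,13,10,7,12]
j=6: 4≤12, i=1, swap(1,6) ⇒ [5,4,19,18,15,20,14,17,16,13,10,7,12]
j=7: 17>12, skip
j=8: 16>12, skip
j=9: 13>12, skip
j=10: 10≤12, i=2, swap(2,10) ⇒ [5,4,10,18,15,20,14,17,16,13,19,7,12]
(after j=10) a = [5,4,10,18,15,20,14,17,16,13,19,7,12]

[5,4,10,18,15,20,14,17,16,13,19,7,12]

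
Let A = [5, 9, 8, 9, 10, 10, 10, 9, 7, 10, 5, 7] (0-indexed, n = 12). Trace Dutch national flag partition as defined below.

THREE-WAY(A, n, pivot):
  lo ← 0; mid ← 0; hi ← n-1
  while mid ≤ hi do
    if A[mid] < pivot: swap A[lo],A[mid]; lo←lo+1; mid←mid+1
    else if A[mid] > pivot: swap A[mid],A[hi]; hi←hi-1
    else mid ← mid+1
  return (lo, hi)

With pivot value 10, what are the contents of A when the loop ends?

lo=0 mid=0 hi=11
5<10: swap(0,0), lo=1 mid=1 ⇒ [5, 9, 8, 9, 10, 10, 10, 9, 7, 10, 5, 7]
9<10: swap(1,1), lo=2 mid=2 ⇒ [5, 9, 8, 9, 10, 10, 10, 9, 7, 10, 5, 7]
8<10: swap(2,2), lo=3 mid=3 ⇒ [5, 9, 8, 9, 10, 10, 10, 9, 7, 10, 5, 7]
9<10: swap(3,3), lo=4 mid=4 ⇒ [5, 9, 8, 9, 10, 10, 10, 9, 7, 10, 5, 7]
10=10: mid=5
10=10: mid=6
10=10: mid=7
9<10: swap(4,7), lo=5 mid=8 ⇒ [5, 9, 8, 9, 9, 10, 10, 10, 7, 10, 5, 7]
7<10: swap(5,8), lo=6 mid=9 ⇒ [5, 9, 8, 9, 9, 7, 10, 10, 10, 10, 5, 7]
10=10: mid=10
5<10: swap(6,10), lo=7 mid=11 ⇒ [5, 9, 8, 9, 9, 7, 5, 10, 10, 10, 10, 7]
7<10: swap(7,11), lo=8 mid=12 ⇒ [5, 9, 8, 9, 9, 7, 5, 7, 10, 10, 10, 10]
done. lo=8 hi=11; A=[5, 9, 8, 9, 9, 7, 5, 7, 10, 10, 10, 10]

[5, 9, 8, 9, 9, 7, 5, 7, 10, 10, 10, 10]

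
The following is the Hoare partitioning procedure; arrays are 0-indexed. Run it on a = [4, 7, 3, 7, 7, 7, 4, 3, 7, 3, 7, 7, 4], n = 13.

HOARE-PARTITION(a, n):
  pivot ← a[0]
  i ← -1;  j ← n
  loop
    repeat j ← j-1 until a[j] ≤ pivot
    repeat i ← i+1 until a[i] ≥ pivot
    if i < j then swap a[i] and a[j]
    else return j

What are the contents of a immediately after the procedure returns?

[4, 3, 3, 3, 4, 7, 7, 7, 7, 7, 7, 7, 4]

pivot = a[0] = 4; i = -1, j = 13
j→12 (a[12]=4≤4), i→0 (a[0]=4≥4); i<j, swap → [4, 7, 3, 7, 7, 7, 4, 3, 7, 3, 7, 7, 4]
j→9 (a[9]=3≤4), i→1 (a[1]=7≥4); i<j, swap → [4, 3, 3, 7, 7, 7, 4, 3, 7, 7, 7, 7, 4]
j→7 (a[7]=3≤4), i→3 (a[3]=7≥4); i<j, swap → [4, 3, 3, 3, 7, 7, 4, 7, 7, 7, 7, 7, 4]
j→6 (a[6]=4≤4), i→4 (a[4]=7≥4); i<j, swap → [4, 3, 3, 3, 4, 7, 7, 7, 7, 7, 7, 7, 4]
j→4, i→5; i≥j, return j=4. a = [4, 3, 3, 3, 4, 7, 7, 7, 7, 7, 7, 7, 4]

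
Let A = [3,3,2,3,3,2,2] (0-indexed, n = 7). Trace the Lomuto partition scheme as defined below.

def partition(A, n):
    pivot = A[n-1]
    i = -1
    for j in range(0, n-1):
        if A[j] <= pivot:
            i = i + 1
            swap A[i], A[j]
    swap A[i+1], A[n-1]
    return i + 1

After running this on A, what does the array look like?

[2,2,2,3,3,3,3]

pivot=2, i=-1
j=0: 3>2, skip
j=1: 3>2, skip
j=2: 2≤2, i=0, swap(0,2) ⇒ [2,3,3,3,3,2,2]
j=3: 3>2, skip
j=4: 3>2, skip
j=5: 2≤2, i=1, swap(1,5) ⇒ [2,2,3,3,3,3,2]
swap(2,6) ⇒ [2,2,2,3,3,3,3]; return 2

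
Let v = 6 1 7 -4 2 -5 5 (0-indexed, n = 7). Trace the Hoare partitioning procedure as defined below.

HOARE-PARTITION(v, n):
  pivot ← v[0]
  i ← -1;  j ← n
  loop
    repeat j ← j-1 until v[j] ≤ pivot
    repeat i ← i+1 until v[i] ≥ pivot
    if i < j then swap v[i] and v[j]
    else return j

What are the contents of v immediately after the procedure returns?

pivot = v[0] = 6; i = -1, j = 7
j→6 (v[6]=5≤6), i→0 (v[0]=6≥6); i<j, swap → 5 1 7 -4 2 -5 6
j→5 (v[5]=-5≤6), i→2 (v[2]=7≥6); i<j, swap → 5 1 -5 -4 2 7 6
j→4, i→5; i≥j, return j=4. v = 5 1 -5 -4 2 7 6

5 1 -5 -4 2 7 6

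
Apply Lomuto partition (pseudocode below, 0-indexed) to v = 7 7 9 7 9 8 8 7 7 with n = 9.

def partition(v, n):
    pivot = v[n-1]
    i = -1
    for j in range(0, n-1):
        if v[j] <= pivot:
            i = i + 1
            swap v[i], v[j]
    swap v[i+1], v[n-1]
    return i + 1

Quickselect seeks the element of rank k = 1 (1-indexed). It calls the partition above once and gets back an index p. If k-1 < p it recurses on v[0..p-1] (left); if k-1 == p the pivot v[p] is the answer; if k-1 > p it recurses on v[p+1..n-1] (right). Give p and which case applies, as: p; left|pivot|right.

4; left

pivot=7, i=-1
j=0: 7≤7, i=0, swap(0,0) ⇒ 7 7 9 7 9 8 8 7 7
j=1: 7≤7, i=1, swap(1,1) ⇒ 7 7 9 7 9 8 8 7 7
j=2: 9>7, skip
j=3: 7≤7, i=2, swap(2,3) ⇒ 7 7 7 9 9 8 8 7 7
j=4: 9>7, skip
j=5: 8>7, skip
j=6: 8>7, skip
j=7: 7≤7, i=3, swap(3,7) ⇒ 7 7 7 7 9 8 8 9 7
swap(4,8) ⇒ 7 7 7 7 7 8 8 9 9; return 4
p = 4; k-1 = 0 < 4 ⇒ left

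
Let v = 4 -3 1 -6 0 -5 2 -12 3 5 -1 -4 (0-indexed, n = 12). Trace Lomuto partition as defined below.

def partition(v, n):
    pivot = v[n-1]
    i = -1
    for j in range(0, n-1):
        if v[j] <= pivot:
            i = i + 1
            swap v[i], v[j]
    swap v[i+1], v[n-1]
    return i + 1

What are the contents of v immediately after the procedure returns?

pivot = v[11] = -4; i = -1
j=0: v[0]=4 > -4 → no swap
j=1: v[1]=-3 > -4 → no swap
j=2: v[2]=1 > -4 → no swap
j=3: v[3]=-6 ≤ -4 → i=0, swap v[0],v[3] → -6 -3 1 4 0 -5 2 -12 3 5 -1 -4
j=4: v[4]=0 > -4 → no swap
j=5: v[5]=-5 ≤ -4 → i=1, swap v[1],v[5] → -6 -5 1 4 0 -3 2 -12 3 5 -1 -4
j=6: v[6]=2 > -4 → no swap
j=7: v[7]=-12 ≤ -4 → i=2, swap v[2],v[7] → -6 -5 -12 4 0 -3 2 1 3 5 -1 -4
j=8: v[8]=3 > -4 → no swap
j=9: v[9]=5 > -4 → no swap
j=10: v[10]=-1 > -4 → no swap
final swap v[3],v[11] → -6 -5 -12 -4 0 -3 2 1 3 5 -1 4; return 3

-6 -5 -12 -4 0 -3 2 1 3 5 -1 4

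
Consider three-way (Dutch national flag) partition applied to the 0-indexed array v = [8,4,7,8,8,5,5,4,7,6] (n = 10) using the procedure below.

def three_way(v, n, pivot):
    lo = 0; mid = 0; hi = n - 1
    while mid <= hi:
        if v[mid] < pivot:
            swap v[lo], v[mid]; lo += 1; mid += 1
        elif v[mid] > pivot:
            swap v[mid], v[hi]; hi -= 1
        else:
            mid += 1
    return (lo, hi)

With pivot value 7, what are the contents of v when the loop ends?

pivot = 7; lo=0, mid=0, hi=9
v[mid]=8>7: swap v[0],v[9]; hi=8 → [6,4,7,8,8,5,5,4,7,8]
v[mid]=6<7: swap v[0],v[0]; lo=1,mid=1 → [6,4,7,8,8,5,5,4,7,8]
v[mid]=4<7: swap v[1],v[1]; lo=2,mid=2 → [6,4,7,8,8,5,5,4,7,8]
v[mid]=7=7: mid=3
v[mid]=8>7: swap v[3],v[8]; hi=7 → [6,4,7,7,8,5,5,4,8,8]
v[mid]=7=7: mid=4
v[mid]=8>7: swap v[4],v[7]; hi=6 → [6,4,7,7,4,5,5,8,8,8]
v[mid]=4<7: swap v[2],v[4]; lo=3,mid=5 → [6,4,4,7,7,5,5,8,8,8]
v[mid]=5<7: swap v[3],v[5]; lo=4,mid=6 → [6,4,4,5,7,7,5,8,8,8]
v[mid]=5<7: swap v[4],v[6]; lo=5,mid=7 → [6,4,4,5,5,7,7,8,8,8]
end: lo=5, hi=6; v = [6,4,4,5,5,7,7,8,8,8]

[6,4,4,5,5,7,7,8,8,8]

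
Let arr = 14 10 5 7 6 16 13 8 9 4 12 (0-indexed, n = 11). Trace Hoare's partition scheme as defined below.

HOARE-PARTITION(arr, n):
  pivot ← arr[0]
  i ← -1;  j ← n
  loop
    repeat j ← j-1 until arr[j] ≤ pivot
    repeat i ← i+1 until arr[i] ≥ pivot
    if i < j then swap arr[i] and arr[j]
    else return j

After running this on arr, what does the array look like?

pivot=14
j stops at 10 (12), i stops at 0 (14); swap ⇒ 12 10 5 7 6 16 13 8 9 4 14
j stops at 9 (4), i stops at 5 (16); swap ⇒ 12 10 5 7 6 4 13 8 9 16 14
j stops at 8, i stops at 9; i≥j ⇒ return 8. arr=12 10 5 7 6 4 13 8 9 16 14

12 10 5 7 6 4 13 8 9 16 14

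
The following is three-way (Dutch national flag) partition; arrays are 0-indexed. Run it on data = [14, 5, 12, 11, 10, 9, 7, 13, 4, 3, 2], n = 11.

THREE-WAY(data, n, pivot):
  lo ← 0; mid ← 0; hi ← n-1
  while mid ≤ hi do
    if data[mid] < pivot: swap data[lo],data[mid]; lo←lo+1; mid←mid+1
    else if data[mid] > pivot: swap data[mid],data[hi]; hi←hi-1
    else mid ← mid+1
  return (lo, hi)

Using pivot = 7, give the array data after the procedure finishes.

[2, 5, 3, 4, 7, 9, 13, 10, 11, 12, 14]

lo=0 mid=0 hi=10
14>7: swap(0,10), hi=9 ⇒ [2, 5, 12, 11, 10, 9, 7, 13, 4, 3, 14]
2<7: swap(0,0), lo=1 mid=1 ⇒ [2, 5, 12, 11, 10, 9, 7, 13, 4, 3, 14]
5<7: swap(1,1), lo=2 mid=2 ⇒ [2, 5, 12, 11, 10, 9, 7, 13, 4, 3, 14]
12>7: swap(2,9), hi=8 ⇒ [2, 5, 3, 11, 10, 9, 7, 13, 4, 12, 14]
3<7: swap(2,2), lo=3 mid=3 ⇒ [2, 5, 3, 11, 10, 9, 7, 13, 4, 12, 14]
11>7: swap(3,8), hi=7 ⇒ [2, 5, 3, 4, 10, 9, 7, 13, 11, 12, 14]
4<7: swap(3,3), lo=4 mid=4 ⇒ [2, 5, 3, 4, 10, 9, 7, 13, 11, 12, 14]
10>7: swap(4,7), hi=6 ⇒ [2, 5, 3, 4, 13, 9, 7, 10, 11, 12, 14]
13>7: swap(4,6), hi=5 ⇒ [2, 5, 3, 4, 7, 9, 13, 10, 11, 12, 14]
7=7: mid=5
9>7: swap(5,5), hi=4 ⇒ [2, 5, 3, 4, 7, 9, 13, 10, 11, 12, 14]
done. lo=4 hi=4; data=[2, 5, 3, 4, 7, 9, 13, 10, 11, 12, 14]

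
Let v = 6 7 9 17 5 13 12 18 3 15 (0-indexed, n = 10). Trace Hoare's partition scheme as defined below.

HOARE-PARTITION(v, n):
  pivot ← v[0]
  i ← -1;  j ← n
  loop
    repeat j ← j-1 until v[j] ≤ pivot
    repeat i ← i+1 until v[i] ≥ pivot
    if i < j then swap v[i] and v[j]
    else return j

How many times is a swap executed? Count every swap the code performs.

pivot=6
j stops at 8 (3), i stops at 0 (6); swap ⇒ 3 7 9 17 5 13 12 18 6 15
j stops at 4 (5), i stops at 1 (7); swap ⇒ 3 5 9 17 7 13 12 18 6 15
j stops at 1, i stops at 2; i≥j ⇒ return 1. v=3 5 9 17 7 13 12 18 6 15

2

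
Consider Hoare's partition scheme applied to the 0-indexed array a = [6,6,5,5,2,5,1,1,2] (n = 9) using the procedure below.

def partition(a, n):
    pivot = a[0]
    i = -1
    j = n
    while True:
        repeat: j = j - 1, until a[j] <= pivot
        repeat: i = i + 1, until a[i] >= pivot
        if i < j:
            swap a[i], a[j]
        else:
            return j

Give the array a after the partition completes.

pivot = a[0] = 6; i = -1, j = 9
j→8 (a[8]=2≤6), i→0 (a[0]=6≥6); i<j, swap → [2,6,5,5,2,5,1,1,6]
j→7 (a[7]=1≤6), i→1 (a[1]=6≥6); i<j, swap → [2,1,5,5,2,5,1,6,6]
j→6, i→7; i≥j, return j=6. a = [2,1,5,5,2,5,1,6,6]

[2,1,5,5,2,5,1,6,6]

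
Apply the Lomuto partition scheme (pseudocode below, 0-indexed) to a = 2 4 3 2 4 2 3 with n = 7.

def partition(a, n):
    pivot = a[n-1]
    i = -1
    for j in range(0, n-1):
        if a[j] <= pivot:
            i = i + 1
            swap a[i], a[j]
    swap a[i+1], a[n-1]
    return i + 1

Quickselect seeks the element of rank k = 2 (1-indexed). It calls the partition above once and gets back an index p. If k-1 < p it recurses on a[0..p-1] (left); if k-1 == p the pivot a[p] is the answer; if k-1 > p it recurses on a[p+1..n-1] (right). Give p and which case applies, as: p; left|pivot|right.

pivot = a[6] = 3; i = -1
j=0: a[0]=2 ≤ 3 → i=0, swap a[0],a[0] (no change) → 2 4 3 2 4 2 3
j=1: a[1]=4 > 3 → no swap
j=2: a[2]=3 ≤ 3 → i=1, swap a[1],a[2] → 2 3 4 2 4 2 3
j=3: a[3]=2 ≤ 3 → i=2, swap a[2],a[3] → 2 3 2 4 4 2 3
j=4: a[4]=4 > 3 → no swap
j=5: a[5]=2 ≤ 3 → i=3, swap a[3],a[5] → 2 3 2 2 4 4 3
final swap a[4],a[6] → 2 3 2 2 3 4 4; return 4
p = 4; k-1 = 1 < 4 ⇒ left

4; left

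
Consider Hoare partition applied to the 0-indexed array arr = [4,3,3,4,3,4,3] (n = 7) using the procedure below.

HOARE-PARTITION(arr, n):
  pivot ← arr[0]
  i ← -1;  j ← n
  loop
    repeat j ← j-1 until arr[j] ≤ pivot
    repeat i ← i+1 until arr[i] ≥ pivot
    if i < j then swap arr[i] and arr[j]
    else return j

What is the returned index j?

pivot=4
j stops at 6 (3), i stops at 0 (4); swap ⇒ [3,3,3,4,3,4,4]
j stops at 5 (4), i stops at 3 (4); swap ⇒ [3,3,3,4,3,4,4]
j stops at 4, i stops at 5; i≥j ⇒ return 4. arr=[3,3,3,4,3,4,4]

4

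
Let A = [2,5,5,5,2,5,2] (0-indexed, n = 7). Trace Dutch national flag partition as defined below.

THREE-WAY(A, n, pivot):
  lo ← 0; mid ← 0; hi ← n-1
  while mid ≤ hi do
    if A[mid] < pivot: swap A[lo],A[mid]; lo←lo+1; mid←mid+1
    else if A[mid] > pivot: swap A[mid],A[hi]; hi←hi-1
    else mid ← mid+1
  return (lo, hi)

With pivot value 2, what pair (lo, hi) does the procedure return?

(0, 2)

lo=0 mid=0 hi=6
2=2: mid=1
5>2: swap(1,6), hi=5 ⇒ [2,2,5,5,2,5,5]
2=2: mid=2
5>2: swap(2,5), hi=4 ⇒ [2,2,5,5,2,5,5]
5>2: swap(2,4), hi=3 ⇒ [2,2,2,5,5,5,5]
2=2: mid=3
5>2: swap(3,3), hi=2 ⇒ [2,2,2,5,5,5,5]
done. lo=0 hi=2; A=[2,2,2,5,5,5,5]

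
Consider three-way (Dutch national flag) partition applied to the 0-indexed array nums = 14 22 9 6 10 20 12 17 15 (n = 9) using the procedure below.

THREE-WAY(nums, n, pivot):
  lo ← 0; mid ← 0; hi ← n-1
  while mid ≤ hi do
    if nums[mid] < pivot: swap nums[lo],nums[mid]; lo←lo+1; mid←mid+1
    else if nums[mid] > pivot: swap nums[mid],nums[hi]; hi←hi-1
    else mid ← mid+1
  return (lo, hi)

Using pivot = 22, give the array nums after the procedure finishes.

pivot = 22; lo=0, mid=0, hi=8
nums[mid]=14<22: swap nums[0],nums[0]; lo=1,mid=1 → 14 22 9 6 10 20 12 17 15
nums[mid]=22=22: mid=2
nums[mid]=9<22: swap nums[1],nums[2]; lo=2,mid=3 → 14 9 22 6 10 20 12 17 15
nums[mid]=6<22: swap nums[2],nums[3]; lo=3,mid=4 → 14 9 6 22 10 20 12 17 15
nums[mid]=10<22: swap nums[3],nums[4]; lo=4,mid=5 → 14 9 6 10 22 20 12 17 15
nums[mid]=20<22: swap nums[4],nums[5]; lo=5,mid=6 → 14 9 6 10 20 22 12 17 15
nums[mid]=12<22: swap nums[5],nums[6]; lo=6,mid=7 → 14 9 6 10 20 12 22 17 15
nums[mid]=17<22: swap nums[6],nums[7]; lo=7,mid=8 → 14 9 6 10 20 12 17 22 15
nums[mid]=15<22: swap nums[7],nums[8]; lo=8,mid=9 → 14 9 6 10 20 12 17 15 22
end: lo=8, hi=8; nums = 14 9 6 10 20 12 17 15 22

14 9 6 10 20 12 17 15 22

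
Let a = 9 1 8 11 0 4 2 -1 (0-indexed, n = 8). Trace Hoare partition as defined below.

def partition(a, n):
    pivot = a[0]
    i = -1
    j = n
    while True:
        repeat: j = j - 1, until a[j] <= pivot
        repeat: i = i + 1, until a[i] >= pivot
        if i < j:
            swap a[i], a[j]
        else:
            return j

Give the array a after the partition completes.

pivot=9
j stops at 7 (-1), i stops at 0 (9); swap ⇒ -1 1 8 11 0 4 2 9
j stops at 6 (2), i stops at 3 (11); swap ⇒ -1 1 8 2 0 4 11 9
j stops at 5, i stops at 6; i≥j ⇒ return 5. a=-1 1 8 2 0 4 11 9

-1 1 8 2 0 4 11 9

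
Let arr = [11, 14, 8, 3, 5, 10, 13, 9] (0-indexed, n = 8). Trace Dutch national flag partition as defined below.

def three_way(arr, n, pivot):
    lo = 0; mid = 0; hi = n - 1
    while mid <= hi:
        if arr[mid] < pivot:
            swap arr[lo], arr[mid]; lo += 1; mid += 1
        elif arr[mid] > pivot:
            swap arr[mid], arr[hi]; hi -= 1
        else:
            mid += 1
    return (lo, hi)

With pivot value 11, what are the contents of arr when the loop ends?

pivot = 11; lo=0, mid=0, hi=7
arr[mid]=11=11: mid=1
arr[mid]=14>11: swap arr[1],arr[7]; hi=6 → [11, 9, 8, 3, 5, 10, 13, 14]
arr[mid]=9<11: swap arr[0],arr[1]; lo=1,mid=2 → [9, 11, 8, 3, 5, 10, 13, 14]
arr[mid]=8<11: swap arr[1],arr[2]; lo=2,mid=3 → [9, 8, 11, 3, 5, 10, 13, 14]
arr[mid]=3<11: swap arr[2],arr[3]; lo=3,mid=4 → [9, 8, 3, 11, 5, 10, 13, 14]
arr[mid]=5<11: swap arr[3],arr[4]; lo=4,mid=5 → [9, 8, 3, 5, 11, 10, 13, 14]
arr[mid]=10<11: swap arr[4],arr[5]; lo=5,mid=6 → [9, 8, 3, 5, 10, 11, 13, 14]
arr[mid]=13>11: swap arr[6],arr[6]; hi=5 → [9, 8, 3, 5, 10, 11, 13, 14]
end: lo=5, hi=5; arr = [9, 8, 3, 5, 10, 11, 13, 14]

[9, 8, 3, 5, 10, 11, 13, 14]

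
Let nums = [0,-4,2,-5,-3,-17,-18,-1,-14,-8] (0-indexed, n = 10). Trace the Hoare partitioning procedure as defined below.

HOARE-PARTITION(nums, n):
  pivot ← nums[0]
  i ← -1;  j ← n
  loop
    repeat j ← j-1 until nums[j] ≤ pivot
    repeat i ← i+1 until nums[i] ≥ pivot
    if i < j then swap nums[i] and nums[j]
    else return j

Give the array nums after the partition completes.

[-8,-4,-14,-5,-3,-17,-18,-1,2,0]

pivot = nums[0] = 0; i = -1, j = 10
j→9 (nums[9]=-8≤0), i→0 (nums[0]=0≥0); i<j, swap → [-8,-4,2,-5,-3,-17,-18,-1,-14,0]
j→8 (nums[8]=-14≤0), i→2 (nums[2]=2≥0); i<j, swap → [-8,-4,-14,-5,-3,-17,-18,-1,2,0]
j→7, i→8; i≥j, return j=7. nums = [-8,-4,-14,-5,-3,-17,-18,-1,2,0]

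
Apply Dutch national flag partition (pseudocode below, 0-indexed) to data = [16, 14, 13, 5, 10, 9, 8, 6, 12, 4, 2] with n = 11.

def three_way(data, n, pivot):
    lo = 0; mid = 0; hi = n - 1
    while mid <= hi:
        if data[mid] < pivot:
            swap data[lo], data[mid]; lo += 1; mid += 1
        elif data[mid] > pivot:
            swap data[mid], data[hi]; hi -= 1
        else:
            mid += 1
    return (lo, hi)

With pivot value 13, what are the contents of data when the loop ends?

lo=0 mid=0 hi=10
16>13: swap(0,10), hi=9 ⇒ [2, 14, 13, 5, 10, 9, 8, 6, 12, 4, 16]
2<13: swap(0,0), lo=1 mid=1 ⇒ [2, 14, 13, 5, 10, 9, 8, 6, 12, 4, 16]
14>13: swap(1,9), hi=8 ⇒ [2, 4, 13, 5, 10, 9, 8, 6, 12, 14, 16]
4<13: swap(1,1), lo=2 mid=2 ⇒ [2, 4, 13, 5, 10, 9, 8, 6, 12, 14, 16]
13=13: mid=3
5<13: swap(2,3), lo=3 mid=4 ⇒ [2, 4, 5, 13, 10, 9, 8, 6, 12, 14, 16]
10<13: swap(3,4), lo=4 mid=5 ⇒ [2, 4, 5, 10, 13, 9, 8, 6, 12, 14, 16]
9<13: swap(4,5), lo=5 mid=6 ⇒ [2, 4, 5, 10, 9, 13, 8, 6, 12, 14, 16]
8<13: swap(5,6), lo=6 mid=7 ⇒ [2, 4, 5, 10, 9, 8, 13, 6, 12, 14, 16]
6<13: swap(6,7), lo=7 mid=8 ⇒ [2, 4, 5, 10, 9, 8, 6, 13, 12, 14, 16]
12<13: swap(7,8), lo=8 mid=9 ⇒ [2, 4, 5, 10, 9, 8, 6, 12, 13, 14, 16]
done. lo=8 hi=8; data=[2, 4, 5, 10, 9, 8, 6, 12, 13, 14, 16]

[2, 4, 5, 10, 9, 8, 6, 12, 13, 14, 16]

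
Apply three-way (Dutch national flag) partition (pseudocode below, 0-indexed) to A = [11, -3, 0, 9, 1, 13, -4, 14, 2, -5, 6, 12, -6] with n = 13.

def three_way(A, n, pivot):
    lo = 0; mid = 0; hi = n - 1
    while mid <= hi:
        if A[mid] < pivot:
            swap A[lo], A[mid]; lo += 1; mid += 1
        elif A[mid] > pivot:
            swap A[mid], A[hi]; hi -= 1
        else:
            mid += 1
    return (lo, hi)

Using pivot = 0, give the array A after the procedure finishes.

[-6, -3, -5, -4, 0, 13, 14, 2, 1, 6, 12, 9, 11]

pivot = 0; lo=0, mid=0, hi=12
A[mid]=11>0: swap A[0],A[12]; hi=11 → [-6, -3, 0, 9, 1, 13, -4, 14, 2, -5, 6, 12, 11]
A[mid]=-6<0: swap A[0],A[0]; lo=1,mid=1 → [-6, -3, 0, 9, 1, 13, -4, 14, 2, -5, 6, 12, 11]
A[mid]=-3<0: swap A[1],A[1]; lo=2,mid=2 → [-6, -3, 0, 9, 1, 13, -4, 14, 2, -5, 6, 12, 11]
A[mid]=0=0: mid=3
A[mid]=9>0: swap A[3],A[11]; hi=10 → [-6, -3, 0, 12, 1, 13, -4, 14, 2, -5, 6, 9, 11]
A[mid]=12>0: swap A[3],A[10]; hi=9 → [-6, -3, 0, 6, 1, 13, -4, 14, 2, -5, 12, 9, 11]
A[mid]=6>0: swap A[3],A[9]; hi=8 → [-6, -3, 0, -5, 1, 13, -4, 14, 2, 6, 12, 9, 11]
A[mid]=-5<0: swap A[2],A[3]; lo=3,mid=4 → [-6, -3, -5, 0, 1, 13, -4, 14, 2, 6, 12, 9, 11]
A[mid]=1>0: swap A[4],A[8]; hi=7 → [-6, -3, -5, 0, 2, 13, -4, 14, 1, 6, 12, 9, 11]
A[mid]=2>0: swap A[4],A[7]; hi=6 → [-6, -3, -5, 0, 14, 13, -4, 2, 1, 6, 12, 9, 11]
A[mid]=14>0: swap A[4],A[6]; hi=5 → [-6, -3, -5, 0, -4, 13, 14, 2, 1, 6, 12, 9, 11]
A[mid]=-4<0: swap A[3],A[4]; lo=4,mid=5 → [-6, -3, -5, -4, 0, 13, 14, 2, 1, 6, 12, 9, 11]
A[mid]=13>0: swap A[5],A[5]; hi=4 → [-6, -3, -5, -4, 0, 13, 14, 2, 1, 6, 12, 9, 11]
end: lo=4, hi=4; A = [-6, -3, -5, -4, 0, 13, 14, 2, 1, 6, 12, 9, 11]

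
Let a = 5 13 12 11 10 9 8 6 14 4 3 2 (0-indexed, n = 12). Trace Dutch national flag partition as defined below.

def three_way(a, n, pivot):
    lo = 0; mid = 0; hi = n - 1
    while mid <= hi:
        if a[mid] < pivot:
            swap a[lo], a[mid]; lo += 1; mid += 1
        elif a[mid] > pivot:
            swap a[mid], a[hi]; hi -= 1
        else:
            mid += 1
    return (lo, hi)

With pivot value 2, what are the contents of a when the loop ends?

pivot = 2; lo=0, mid=0, hi=11
a[mid]=5>2: swap a[0],a[11]; hi=10 → 2 13 12 11 10 9 8 6 14 4 3 5
a[mid]=2=2: mid=1
a[mid]=13>2: swap a[1],a[10]; hi=9 → 2 3 12 11 10 9 8 6 14 4 13 5
a[mid]=3>2: swap a[1],a[9]; hi=8 → 2 4 12 11 10 9 8 6 14 3 13 5
a[mid]=4>2: swap a[1],a[8]; hi=7 → 2 14 12 11 10 9 8 6 4 3 13 5
a[mid]=14>2: swap a[1],a[7]; hi=6 → 2 6 12 11 10 9 8 14 4 3 13 5
a[mid]=6>2: swap a[1],a[6]; hi=5 → 2 8 12 11 10 9 6 14 4 3 13 5
a[mid]=8>2: swap a[1],a[5]; hi=4 → 2 9 12 11 10 8 6 14 4 3 13 5
a[mid]=9>2: swap a[1],a[4]; hi=3 → 2 10 12 11 9 8 6 14 4 3 13 5
a[mid]=10>2: swap a[1],a[3]; hi=2 → 2 11 12 10 9 8 6 14 4 3 13 5
a[mid]=11>2: swap a[1],a[2]; hi=1 → 2 12 11 10 9 8 6 14 4 3 13 5
a[mid]=12>2: swap a[1],a[1]; hi=0 → 2 12 11 10 9 8 6 14 4 3 13 5
end: lo=0, hi=0; a = 2 12 11 10 9 8 6 14 4 3 13 5

2 12 11 10 9 8 6 14 4 3 13 5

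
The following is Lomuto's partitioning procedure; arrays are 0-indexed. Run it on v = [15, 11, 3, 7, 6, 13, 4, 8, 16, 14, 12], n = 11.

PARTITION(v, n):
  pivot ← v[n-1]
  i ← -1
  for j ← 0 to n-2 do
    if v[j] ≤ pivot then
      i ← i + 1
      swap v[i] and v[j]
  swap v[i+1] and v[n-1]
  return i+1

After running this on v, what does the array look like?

[11, 3, 7, 6, 4, 8, 12, 13, 16, 14, 15]

pivot = v[10] = 12; i = -1
j=0: v[0]=15 > 12 → no swap
j=1: v[1]=11 ≤ 12 → i=0, swap v[0],v[1] → [11, 15, 3, 7, 6, 13, 4, 8, 16, 14, 12]
j=2: v[2]=3 ≤ 12 → i=1, swap v[1],v[2] → [11, 3, 15, 7, 6, 13, 4, 8, 16, 14, 12]
j=3: v[3]=7 ≤ 12 → i=2, swap v[2],v[3] → [11, 3, 7, 15, 6, 13, 4, 8, 16, 14, 12]
j=4: v[4]=6 ≤ 12 → i=3, swap v[3],v[4] → [11, 3, 7, 6, 15, 13, 4, 8, 16, 14, 12]
j=5: v[5]=13 > 12 → no swap
j=6: v[6]=4 ≤ 12 → i=4, swap v[4],v[6] → [11, 3, 7, 6, 4, 13, 15, 8, 16, 14, 12]
j=7: v[7]=8 ≤ 12 → i=5, swap v[5],v[7] → [11, 3, 7, 6, 4, 8, 15, 13, 16, 14, 12]
j=8: v[8]=16 > 12 → no swap
j=9: v[9]=14 > 12 → no swap
final swap v[6],v[10] → [11, 3, 7, 6, 4, 8, 12, 13, 16, 14, 15]; return 6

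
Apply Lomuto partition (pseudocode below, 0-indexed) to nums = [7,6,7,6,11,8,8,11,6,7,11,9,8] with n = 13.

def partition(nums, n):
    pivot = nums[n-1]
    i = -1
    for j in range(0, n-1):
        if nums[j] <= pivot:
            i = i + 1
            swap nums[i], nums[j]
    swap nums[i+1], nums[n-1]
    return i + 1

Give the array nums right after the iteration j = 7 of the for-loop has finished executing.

pivot=8, i=-1
j=0: 7≤8, i=0, swap(0,0) ⇒ [7,6,7,6,11,8,8,11,6,7,11,9,8]
j=1: 6≤8, i=1, swap(1,1) ⇒ [7,6,7,6,11,8,8,11,6,7,11,9,8]
j=2: 7≤8, i=2, swap(2,2) ⇒ [7,6,7,6,11,8,8,11,6,7,11,9,8]
j=3: 6≤8, i=3, swap(3,3) ⇒ [7,6,7,6,11,8,8,11,6,7,11,9,8]
j=4: 11>8, skip
j=5: 8≤8, i=4, swap(4,5) ⇒ [7,6,7,6,8,11,8,11,6,7,11,9,8]
j=6: 8≤8, i=5, swap(5,6) ⇒ [7,6,7,6,8,8,11,11,6,7,11,9,8]
j=7: 11>8, skip
(after j=7) nums = [7,6,7,6,8,8,11,11,6,7,11,9,8]

[7,6,7,6,8,8,11,11,6,7,11,9,8]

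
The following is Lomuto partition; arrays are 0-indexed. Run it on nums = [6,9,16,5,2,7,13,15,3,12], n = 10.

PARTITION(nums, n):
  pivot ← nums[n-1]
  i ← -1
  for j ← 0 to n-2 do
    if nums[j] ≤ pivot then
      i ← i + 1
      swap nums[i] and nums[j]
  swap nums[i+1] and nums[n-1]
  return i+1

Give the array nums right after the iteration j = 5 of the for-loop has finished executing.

[6,9,5,2,7,16,13,15,3,12]

pivot = nums[9] = 12; i = -1
j=0: nums[0]=6 ≤ 12 → i=0, swap nums[0],nums[0] (no change) → [6,9,16,5,2,7,13,15,3,12]
j=1: nums[1]=9 ≤ 12 → i=1, swap nums[1],nums[1] (no change) → [6,9,16,5,2,7,13,15,3,12]
j=2: nums[2]=16 > 12 → no swap
j=3: nums[3]=5 ≤ 12 → i=2, swap nums[2],nums[3] → [6,9,5,16,2,7,13,15,3,12]
j=4: nums[4]=2 ≤ 12 → i=3, swap nums[3],nums[4] → [6,9,5,2,16,7,13,15,3,12]
j=5: nums[5]=7 ≤ 12 → i=4, swap nums[4],nums[5] → [6,9,5,2,7,16,13,15,3,12]
(after j=5) nums = [6,9,5,2,7,16,13,15,3,12]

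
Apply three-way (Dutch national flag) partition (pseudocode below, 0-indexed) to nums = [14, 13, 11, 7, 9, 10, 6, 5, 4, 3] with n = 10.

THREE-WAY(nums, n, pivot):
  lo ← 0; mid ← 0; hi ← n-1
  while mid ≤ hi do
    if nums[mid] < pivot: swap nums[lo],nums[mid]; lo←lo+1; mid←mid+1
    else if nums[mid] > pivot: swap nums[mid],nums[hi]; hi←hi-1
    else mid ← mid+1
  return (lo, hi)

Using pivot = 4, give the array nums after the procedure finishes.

[3, 4, 7, 9, 10, 6, 5, 11, 13, 14]

pivot = 4; lo=0, mid=0, hi=9
nums[mid]=14>4: swap nums[0],nums[9]; hi=8 → [3, 13, 11, 7, 9, 10, 6, 5, 4, 14]
nums[mid]=3<4: swap nums[0],nums[0]; lo=1,mid=1 → [3, 13, 11, 7, 9, 10, 6, 5, 4, 14]
nums[mid]=13>4: swap nums[1],nums[8]; hi=7 → [3, 4, 11, 7, 9, 10, 6, 5, 13, 14]
nums[mid]=4=4: mid=2
nums[mid]=11>4: swap nums[2],nums[7]; hi=6 → [3, 4, 5, 7, 9, 10, 6, 11, 13, 14]
nums[mid]=5>4: swap nums[2],nums[6]; hi=5 → [3, 4, 6, 7, 9, 10, 5, 11, 13, 14]
nums[mid]=6>4: swap nums[2],nums[5]; hi=4 → [3, 4, 10, 7, 9, 6, 5, 11, 13, 14]
nums[mid]=10>4: swap nums[2],nums[4]; hi=3 → [3, 4, 9, 7, 10, 6, 5, 11, 13, 14]
nums[mid]=9>4: swap nums[2],nums[3]; hi=2 → [3, 4, 7, 9, 10, 6, 5, 11, 13, 14]
nums[mid]=7>4: swap nums[2],nums[2]; hi=1 → [3, 4, 7, 9, 10, 6, 5, 11, 13, 14]
end: lo=1, hi=1; nums = [3, 4, 7, 9, 10, 6, 5, 11, 13, 14]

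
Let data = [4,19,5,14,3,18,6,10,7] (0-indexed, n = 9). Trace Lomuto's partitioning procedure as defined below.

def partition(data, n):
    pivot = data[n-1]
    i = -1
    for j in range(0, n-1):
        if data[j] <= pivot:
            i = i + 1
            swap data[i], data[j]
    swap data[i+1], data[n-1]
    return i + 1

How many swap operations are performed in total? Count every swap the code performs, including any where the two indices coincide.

pivot = data[8] = 7; i = -1
j=0: data[0]=4 ≤ 7 → i=0, swap data[0],data[0] (no change) → [4,19,5,14,3,18,6,10,7]
j=1: data[1]=19 > 7 → no swap
j=2: data[2]=5 ≤ 7 → i=1, swap data[1],data[2] → [4,5,19,14,3,18,6,10,7]
j=3: data[3]=14 > 7 → no swap
j=4: data[4]=3 ≤ 7 → i=2, swap data[2],data[4] → [4,5,3,14,19,18,6,10,7]
j=5: data[5]=18 > 7 → no swap
j=6: data[6]=6 ≤ 7 → i=3, swap data[3],data[6] → [4,5,3,6,19,18,14,10,7]
j=7: data[7]=10 > 7 → no swap
final swap data[4],data[8] → [4,5,3,6,7,18,14,10,19]; return 4

5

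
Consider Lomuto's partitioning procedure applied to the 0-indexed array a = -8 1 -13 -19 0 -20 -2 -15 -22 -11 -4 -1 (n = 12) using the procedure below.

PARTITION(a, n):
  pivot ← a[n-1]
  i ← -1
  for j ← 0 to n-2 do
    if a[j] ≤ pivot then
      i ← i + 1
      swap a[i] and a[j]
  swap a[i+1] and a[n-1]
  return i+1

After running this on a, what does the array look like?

-8 -13 -19 -20 -2 -15 -22 -11 -4 -1 0 1

pivot=-1, i=-1
j=0: -8≤-1, i=0, swap(0,0) ⇒ -8 1 -13 -19 0 -20 -2 -15 -22 -11 -4 -1
j=1: 1>-1, skip
j=2: -13≤-1, i=1, swap(1,2) ⇒ -8 -13 1 -19 0 -20 -2 -15 -22 -11 -4 -1
j=3: -19≤-1, i=2, swap(2,3) ⇒ -8 -13 -19 1 0 -20 -2 -15 -22 -11 -4 -1
j=4: 0>-1, skip
j=5: -20≤-1, i=3, swap(3,5) ⇒ -8 -13 -19 -20 0 1 -2 -15 -22 -11 -4 -1
j=6: -2≤-1, i=4, swap(4,6) ⇒ -8 -13 -19 -20 -2 1 0 -15 -22 -11 -4 -1
j=7: -15≤-1, i=5, swap(5,7) ⇒ -8 -13 -19 -20 -2 -15 0 1 -22 -11 -4 -1
j=8: -22≤-1, i=6, swap(6,8) ⇒ -8 -13 -19 -20 -2 -15 -22 1 0 -11 -4 -1
j=9: -11≤-1, i=7, swap(7,9) ⇒ -8 -13 -19 -20 -2 -15 -22 -11 0 1 -4 -1
j=10: -4≤-1, i=8, swap(8,10) ⇒ -8 -13 -19 -20 -2 -15 -22 -11 -4 1 0 -1
swap(9,11) ⇒ -8 -13 -19 -20 -2 -15 -22 -11 -4 -1 0 1; return 9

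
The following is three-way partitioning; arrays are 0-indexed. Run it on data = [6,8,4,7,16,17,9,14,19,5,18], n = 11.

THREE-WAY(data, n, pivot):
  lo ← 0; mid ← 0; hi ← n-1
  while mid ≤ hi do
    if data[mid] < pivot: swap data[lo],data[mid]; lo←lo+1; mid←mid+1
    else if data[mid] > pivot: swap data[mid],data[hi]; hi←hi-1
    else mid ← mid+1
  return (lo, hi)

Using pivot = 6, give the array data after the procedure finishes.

[5,4,6,16,17,9,14,19,7,18,8]

pivot = 6; lo=0, mid=0, hi=10
data[mid]=6=6: mid=1
data[mid]=8>6: swap data[1],data[10]; hi=9 → [6,18,4,7,16,17,9,14,19,5,8]
data[mid]=18>6: swap data[1],data[9]; hi=8 → [6,5,4,7,16,17,9,14,19,18,8]
data[mid]=5<6: swap data[0],data[1]; lo=1,mid=2 → [5,6,4,7,16,17,9,14,19,18,8]
data[mid]=4<6: swap data[1],data[2]; lo=2,mid=3 → [5,4,6,7,16,17,9,14,19,18,8]
data[mid]=7>6: swap data[3],data[8]; hi=7 → [5,4,6,19,16,17,9,14,7,18,8]
data[mid]=19>6: swap data[3],data[7]; hi=6 → [5,4,6,14,16,17,9,19,7,18,8]
data[mid]=14>6: swap data[3],data[6]; hi=5 → [5,4,6,9,16,17,14,19,7,18,8]
data[mid]=9>6: swap data[3],data[5]; hi=4 → [5,4,6,17,16,9,14,19,7,18,8]
data[mid]=17>6: swap data[3],data[4]; hi=3 → [5,4,6,16,17,9,14,19,7,18,8]
data[mid]=16>6: swap data[3],data[3]; hi=2 → [5,4,6,16,17,9,14,19,7,18,8]
end: lo=2, hi=2; data = [5,4,6,16,17,9,14,19,7,18,8]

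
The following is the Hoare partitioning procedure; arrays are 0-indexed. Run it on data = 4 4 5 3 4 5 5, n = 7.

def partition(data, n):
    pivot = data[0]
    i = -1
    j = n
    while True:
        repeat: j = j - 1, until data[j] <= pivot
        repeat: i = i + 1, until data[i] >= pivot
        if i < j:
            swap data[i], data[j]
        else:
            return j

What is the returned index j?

1

pivot=4
j stops at 4 (4), i stops at 0 (4); swap ⇒ 4 4 5 3 4 5 5
j stops at 3 (3), i stops at 1 (4); swap ⇒ 4 3 5 4 4 5 5
j stops at 1, i stops at 2; i≥j ⇒ return 1. data=4 3 5 4 4 5 5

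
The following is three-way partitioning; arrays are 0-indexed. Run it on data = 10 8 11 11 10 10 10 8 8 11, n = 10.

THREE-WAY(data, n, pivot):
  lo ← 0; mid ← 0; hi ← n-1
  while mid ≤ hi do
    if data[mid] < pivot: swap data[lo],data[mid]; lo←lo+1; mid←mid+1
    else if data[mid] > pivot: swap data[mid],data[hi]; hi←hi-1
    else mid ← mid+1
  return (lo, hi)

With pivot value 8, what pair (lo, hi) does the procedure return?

lo=0 mid=0 hi=9
10>8: swap(0,9), hi=8 ⇒ 11 8 11 11 10 10 10 8 8 10
11>8: swap(0,8), hi=7 ⇒ 8 8 11 11 10 10 10 8 11 10
8=8: mid=1
8=8: mid=2
11>8: swap(2,7), hi=6 ⇒ 8 8 8 11 10 10 10 11 11 10
8=8: mid=3
11>8: swap(3,6), hi=5 ⇒ 8 8 8 10 10 10 11 11 11 10
10>8: swap(3,5), hi=4 ⇒ 8 8 8 10 10 10 11 11 11 10
10>8: swap(3,4), hi=3 ⇒ 8 8 8 10 10 10 11 11 11 10
10>8: swap(3,3), hi=2 ⇒ 8 8 8 10 10 10 11 11 11 10
done. lo=0 hi=2; data=8 8 8 10 10 10 11 11 11 10

(0, 2)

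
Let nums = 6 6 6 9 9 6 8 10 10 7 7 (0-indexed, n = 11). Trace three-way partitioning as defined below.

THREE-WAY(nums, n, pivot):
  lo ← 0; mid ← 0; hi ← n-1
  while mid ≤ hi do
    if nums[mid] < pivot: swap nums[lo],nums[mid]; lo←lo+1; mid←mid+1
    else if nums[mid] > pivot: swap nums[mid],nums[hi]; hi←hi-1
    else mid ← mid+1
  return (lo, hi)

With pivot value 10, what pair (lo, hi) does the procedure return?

lo=0 mid=0 hi=10
6<10: swap(0,0), lo=1 mid=1 ⇒ 6 6 6 9 9 6 8 10 10 7 7
6<10: swap(1,1), lo=2 mid=2 ⇒ 6 6 6 9 9 6 8 10 10 7 7
6<10: swap(2,2), lo=3 mid=3 ⇒ 6 6 6 9 9 6 8 10 10 7 7
9<10: swap(3,3), lo=4 mid=4 ⇒ 6 6 6 9 9 6 8 10 10 7 7
9<10: swap(4,4), lo=5 mid=5 ⇒ 6 6 6 9 9 6 8 10 10 7 7
6<10: swap(5,5), lo=6 mid=6 ⇒ 6 6 6 9 9 6 8 10 10 7 7
8<10: swap(6,6), lo=7 mid=7 ⇒ 6 6 6 9 9 6 8 10 10 7 7
10=10: mid=8
10=10: mid=9
7<10: swap(7,9), lo=8 mid=10 ⇒ 6 6 6 9 9 6 8 7 10 10 7
7<10: swap(8,10), lo=9 mid=11 ⇒ 6 6 6 9 9 6 8 7 7 10 10
done. lo=9 hi=10; nums=6 6 6 9 9 6 8 7 7 10 10

(9, 10)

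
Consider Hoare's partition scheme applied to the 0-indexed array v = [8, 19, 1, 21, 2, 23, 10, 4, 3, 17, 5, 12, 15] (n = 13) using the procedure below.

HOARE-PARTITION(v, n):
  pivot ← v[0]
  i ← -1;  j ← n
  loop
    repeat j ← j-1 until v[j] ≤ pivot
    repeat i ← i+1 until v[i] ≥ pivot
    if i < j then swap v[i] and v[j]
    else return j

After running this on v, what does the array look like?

[5, 3, 1, 4, 2, 23, 10, 21, 19, 17, 8, 12, 15]

pivot=8
j stops at 10 (5), i stops at 0 (8); swap ⇒ [5, 19, 1, 21, 2, 23, 10, 4, 3, 17, 8, 12, 15]
j stops at 8 (3), i stops at 1 (19); swap ⇒ [5, 3, 1, 21, 2, 23, 10, 4, 19, 17, 8, 12, 15]
j stops at 7 (4), i stops at 3 (21); swap ⇒ [5, 3, 1, 4, 2, 23, 10, 21, 19, 17, 8, 12, 15]
j stops at 4, i stops at 5; i≥j ⇒ return 4. v=[5, 3, 1, 4, 2, 23, 10, 21, 19, 17, 8, 12, 15]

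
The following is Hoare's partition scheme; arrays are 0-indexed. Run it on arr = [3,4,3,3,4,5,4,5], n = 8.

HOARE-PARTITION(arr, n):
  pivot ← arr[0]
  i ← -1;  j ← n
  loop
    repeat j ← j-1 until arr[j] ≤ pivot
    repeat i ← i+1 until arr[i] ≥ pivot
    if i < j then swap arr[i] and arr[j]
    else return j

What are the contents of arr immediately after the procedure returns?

[3,3,4,3,4,5,4,5]

pivot = arr[0] = 3; i = -1, j = 8
j→3 (arr[3]=3≤3), i→0 (arr[0]=3≥3); i<j, swap → [3,4,3,3,4,5,4,5]
j→2 (arr[2]=3≤3), i→1 (arr[1]=4≥3); i<j, swap → [3,3,4,3,4,5,4,5]
j→1, i→2; i≥j, return j=1. arr = [3,3,4,3,4,5,4,5]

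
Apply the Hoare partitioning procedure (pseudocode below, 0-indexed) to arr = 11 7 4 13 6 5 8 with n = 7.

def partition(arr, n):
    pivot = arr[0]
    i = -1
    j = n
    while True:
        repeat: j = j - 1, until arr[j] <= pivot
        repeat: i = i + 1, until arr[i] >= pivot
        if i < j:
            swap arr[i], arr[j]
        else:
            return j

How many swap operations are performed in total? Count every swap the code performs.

pivot = arr[0] = 11; i = -1, j = 7
j→6 (arr[6]=8≤11), i→0 (arr[0]=11≥11); i<j, swap → 8 7 4 13 6 5 11
j→5 (arr[5]=5≤11), i→3 (arr[3]=13≥11); i<j, swap → 8 7 4 5 6 13 11
j→4, i→5; i≥j, return j=4. arr = 8 7 4 5 6 13 11

2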